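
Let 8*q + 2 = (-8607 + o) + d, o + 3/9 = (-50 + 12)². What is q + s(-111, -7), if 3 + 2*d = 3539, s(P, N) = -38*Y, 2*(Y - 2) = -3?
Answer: -2081/3 ≈ -693.67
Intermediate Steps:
Y = ½ (Y = 2 + (½)*(-3) = 2 - 3/2 = ½ ≈ 0.50000)
s(P, N) = -19 (s(P, N) = -38*½ = -19)
d = 1768 (d = -3/2 + (½)*3539 = -3/2 + 3539/2 = 1768)
o = 4331/3 (o = -⅓ + (-50 + 12)² = -⅓ + (-38)² = -⅓ + 1444 = 4331/3 ≈ 1443.7)
q = -2024/3 (q = -¼ + ((-8607 + 4331/3) + 1768)/8 = -¼ + (-21490/3 + 1768)/8 = -¼ + (⅛)*(-16186/3) = -¼ - 8093/12 = -2024/3 ≈ -674.67)
q + s(-111, -7) = -2024/3 - 19 = -2081/3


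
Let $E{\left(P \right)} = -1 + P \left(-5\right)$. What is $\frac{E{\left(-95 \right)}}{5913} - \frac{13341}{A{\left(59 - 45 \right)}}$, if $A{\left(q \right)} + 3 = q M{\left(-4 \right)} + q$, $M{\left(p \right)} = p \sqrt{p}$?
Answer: $- \frac{287245151}{24962715} - \frac{1494192 i}{12665} \approx -11.507 - 117.98 i$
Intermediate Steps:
$M{\left(p \right)} = p^{\frac{3}{2}}$
$A{\left(q \right)} = -3 + q - 8 i q$ ($A{\left(q \right)} = -3 + \left(q \left(-4\right)^{\frac{3}{2}} + q\right) = -3 + \left(q \left(- 8 i\right) + q\right) = -3 + \left(- 8 i q + q\right) = -3 + \left(q - 8 i q\right) = -3 + q - 8 i q$)
$E{\left(P \right)} = -1 - 5 P$
$\frac{E{\left(-95 \right)}}{5913} - \frac{13341}{A{\left(59 - 45 \right)}} = \frac{-1 - -475}{5913} - \frac{13341}{-3 + \left(59 - 45\right) - 8 i \left(59 - 45\right)} = \left(-1 + 475\right) \frac{1}{5913} - \frac{13341}{-3 + \left(59 - 45\right) - 8 i \left(59 - 45\right)} = 474 \cdot \frac{1}{5913} - \frac{13341}{-3 + 14 - 8 i 14} = \frac{158}{1971} - \frac{13341}{-3 + 14 - 112 i} = \frac{158}{1971} - \frac{13341}{11 - 112 i} = \frac{158}{1971} - 13341 \frac{11 + 112 i}{12665} = \frac{158}{1971} - \frac{13341 \left(11 + 112 i\right)}{12665}$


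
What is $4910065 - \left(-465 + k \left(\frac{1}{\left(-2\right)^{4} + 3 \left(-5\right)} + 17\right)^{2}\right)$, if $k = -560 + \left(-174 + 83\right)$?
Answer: $5121454$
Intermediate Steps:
$k = -651$ ($k = -560 - 91 = -651$)
$4910065 - \left(-465 + k \left(\frac{1}{\left(-2\right)^{4} + 3 \left(-5\right)} + 17\right)^{2}\right) = 4910065 - \left(-465 - 651 \left(\frac{1}{\left(-2\right)^{4} + 3 \left(-5\right)} + 17\right)^{2}\right) = 4910065 - \left(-465 - 651 \left(\frac{1}{16 - 15} + 17\right)^{2}\right) = 4910065 - \left(-465 - 651 \left(1^{-1} + 17\right)^{2}\right) = 4910065 - \left(-465 - 651 \left(1 + 17\right)^{2}\right) = 4910065 - \left(-465 - 651 \cdot 18^{2}\right) = 4910065 - \left(-465 - 210924\right) = 4910065 - -211389 = 4910065 + 211389 = 5121454$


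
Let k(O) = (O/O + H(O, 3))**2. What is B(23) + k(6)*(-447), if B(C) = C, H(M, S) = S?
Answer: -7129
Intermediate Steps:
k(O) = 16 (k(O) = (O/O + 3)**2 = (1 + 3)**2 = 4**2 = 16)
B(23) + k(6)*(-447) = 23 + 16*(-447) = 23 - 7152 = -7129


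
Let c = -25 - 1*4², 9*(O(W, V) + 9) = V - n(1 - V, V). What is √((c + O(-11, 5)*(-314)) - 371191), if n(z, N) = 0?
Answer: 2*I*√829306/3 ≈ 607.11*I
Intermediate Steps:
O(W, V) = -9 + V/9 (O(W, V) = -9 + (V - 1*0)/9 = -9 + (V + 0)/9 = -9 + V/9)
c = -41 (c = -25 - 1*16 = -25 - 16 = -41)
√((c + O(-11, 5)*(-314)) - 371191) = √((-41 + (-9 + (⅑)*5)*(-314)) - 371191) = √((-41 + (-9 + 5/9)*(-314)) - 371191) = √((-41 - 76/9*(-314)) - 371191) = √((-41 + 23864/9) - 371191) = √(23495/9 - 371191) = √(-3317224/9) = 2*I*√829306/3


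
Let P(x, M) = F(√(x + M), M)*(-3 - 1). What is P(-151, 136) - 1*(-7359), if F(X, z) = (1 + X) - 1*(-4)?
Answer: 7339 - 4*I*√15 ≈ 7339.0 - 15.492*I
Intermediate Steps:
F(X, z) = 5 + X (F(X, z) = (1 + X) + 4 = 5 + X)
P(x, M) = -20 - 4*√(M + x) (P(x, M) = (5 + √(x + M))*(-3 - 1) = (5 + √(M + x))*(-4) = -20 - 4*√(M + x))
P(-151, 136) - 1*(-7359) = (-20 - 4*√(136 - 151)) - 1*(-7359) = (-20 - 4*I*√15) + 7359 = 7339 - 4*I*√15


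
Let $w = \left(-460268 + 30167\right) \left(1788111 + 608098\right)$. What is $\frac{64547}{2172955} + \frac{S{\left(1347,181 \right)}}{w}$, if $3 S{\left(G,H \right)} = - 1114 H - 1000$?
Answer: $\frac{199569156746237339}{6718419759458811285} \approx 0.029705$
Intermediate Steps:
$S{\left(G,H \right)} = - \frac{1000}{3} - \frac{1114 H}{3}$ ($S{\left(G,H \right)} = \frac{- 1114 H - 1000}{3} = \frac{-1000 - 1114 H}{3} = - \frac{1000}{3} - \frac{1114 H}{3}$)
$w = -1030611887109$ ($w = \left(-430101\right) 2396209 = -1030611887109$)
$\frac{64547}{2172955} + \frac{S{\left(1347,181 \right)}}{w} = \frac{64547}{2172955} + \frac{- \frac{1000}{3} - \frac{201634}{3}}{-1030611887109} = 64547 \cdot \frac{1}{2172955} + \left(- \frac{1000}{3} - \frac{201634}{3}\right) \left(- \frac{1}{1030611887109}\right) = \frac{64547}{2172955} - - \frac{202634}{3091835661327} = \frac{64547}{2172955} + \frac{202634}{3091835661327} = \frac{199569156746237339}{6718419759458811285}$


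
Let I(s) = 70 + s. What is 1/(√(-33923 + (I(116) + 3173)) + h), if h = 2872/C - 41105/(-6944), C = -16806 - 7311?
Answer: 162676525422736416/858131787380759646745 - 168274086453172224*I*√849/858131787380759646745 ≈ 0.00018957 - 0.0057137*I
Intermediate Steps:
C = -24117
h = 971386117/167468448 (h = 2872/(-24117) - 41105/(-6944) = 2872*(-1/24117) - 41105*(-1/6944) = -2872/24117 + 41105/6944 = 971386117/167468448 ≈ 5.8004)
1/(√(-33923 + (I(116) + 3173)) + h) = 1/(√(-33923 + ((70 + 116) + 3173)) + 971386117/167468448) = 1/(√(-33923 + (186 + 3173)) + 971386117/167468448) = 1/(√(-33923 + 3359) + 971386117/167468448) = 1/(√(-30564) + 971386117/167468448) = 1/(6*I*√849 + 971386117/167468448) = 1/(971386117/167468448 + 6*I*√849)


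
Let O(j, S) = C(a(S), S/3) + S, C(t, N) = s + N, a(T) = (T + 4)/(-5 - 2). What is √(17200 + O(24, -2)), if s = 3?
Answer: √154803/3 ≈ 131.15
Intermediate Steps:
a(T) = -4/7 - T/7 (a(T) = (4 + T)/(-7) = (4 + T)*(-⅐) = -4/7 - T/7)
C(t, N) = 3 + N
O(j, S) = 3 + 4*S/3 (O(j, S) = (3 + S/3) + S = 3 + 4*S/3)
√(17200 + O(24, -2)) = √(17200 + (3 + (4/3)*(-2))) = √(17200 + (3 - 8/3)) = √(17200 + ⅓) = √(51601/3) = √154803/3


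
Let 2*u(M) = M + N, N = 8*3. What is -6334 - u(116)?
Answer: -6404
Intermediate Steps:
N = 24
u(M) = 12 + M/2 (u(M) = (M + 24)/2 = (24 + M)/2 = 12 + M/2)
-6334 - u(116) = -6334 - (12 + (½)*116) = -6334 - (12 + 58) = -6334 - 1*70 = -6334 - 70 = -6404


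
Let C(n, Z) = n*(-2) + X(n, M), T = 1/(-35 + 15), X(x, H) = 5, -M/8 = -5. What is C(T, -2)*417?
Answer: 21267/10 ≈ 2126.7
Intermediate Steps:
M = 40 (M = -8*(-5) = 40)
T = -1/20 (T = 1/(-20) = -1/20 ≈ -0.050000)
C(n, Z) = 5 - 2*n (C(n, Z) = n*(-2) + 5 = -2*n + 5 = 5 - 2*n)
C(T, -2)*417 = (5 - 2*(-1/20))*417 = (5 + ⅒)*417 = (51/10)*417 = 21267/10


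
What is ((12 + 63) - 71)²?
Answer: 16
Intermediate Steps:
((12 + 63) - 71)² = (75 - 71)² = 4² = 16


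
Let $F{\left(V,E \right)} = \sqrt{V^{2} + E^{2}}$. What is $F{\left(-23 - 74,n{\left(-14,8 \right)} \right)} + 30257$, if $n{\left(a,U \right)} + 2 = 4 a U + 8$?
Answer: $30257 + \sqrt{204773} \approx 30710.0$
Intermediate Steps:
$n{\left(a,U \right)} = 6 + 4 U a$ ($n{\left(a,U \right)} = -2 + \left(4 a U + 8\right) = -2 + \left(4 U a + 8\right) = -2 + \left(8 + 4 U a\right) = 6 + 4 U a$)
$F{\left(V,E \right)} = \sqrt{E^{2} + V^{2}}$
$F{\left(-23 - 74,n{\left(-14,8 \right)} \right)} + 30257 = \sqrt{\left(6 + 4 \cdot 8 \left(-14\right)\right)^{2} + \left(-23 - 74\right)^{2}} + 30257 = \sqrt{\left(6 - 448\right)^{2} + \left(-97\right)^{2}} + 30257 = \sqrt{\left(-442\right)^{2} + 9409} + 30257 = \sqrt{195364 + 9409} + 30257 = \sqrt{204773} + 30257 = 30257 + \sqrt{204773}$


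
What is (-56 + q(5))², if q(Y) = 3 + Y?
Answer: 2304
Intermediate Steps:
(-56 + q(5))² = (-56 + (3 + 5))² = (-56 + 8)² = (-48)² = 2304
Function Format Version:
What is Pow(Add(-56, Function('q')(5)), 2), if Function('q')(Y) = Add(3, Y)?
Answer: 2304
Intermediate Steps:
Pow(Add(-56, Function('q')(5)), 2) = Pow(Add(-56, Add(3, 5)), 2) = Pow(Add(-56, 8), 2) = Pow(-48, 2) = 2304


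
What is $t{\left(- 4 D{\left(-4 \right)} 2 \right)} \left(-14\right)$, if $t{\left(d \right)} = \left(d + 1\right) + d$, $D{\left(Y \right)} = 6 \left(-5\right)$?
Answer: $-6734$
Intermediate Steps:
$D{\left(Y \right)} = -30$
$t{\left(d \right)} = 1 + 2 d$ ($t{\left(d \right)} = \left(1 + d\right) + d = 1 + 2 d$)
$t{\left(- 4 D{\left(-4 \right)} 2 \right)} \left(-14\right) = \left(1 + 2 \left(-4\right) \left(-30\right) 2\right) \left(-14\right) = \left(1 + 2 \cdot 120 \cdot 2\right) \left(-14\right) = \left(1 + 2 \cdot 240\right) \left(-14\right) = \left(1 + 480\right) \left(-14\right) = 481 \left(-14\right) = -6734$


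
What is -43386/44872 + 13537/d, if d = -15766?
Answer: -322863985/176862988 ≈ -1.8255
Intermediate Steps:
-43386/44872 + 13537/d = -43386/44872 + 13537/(-15766) = -43386*1/44872 + 13537*(-1/15766) = -21693/22436 - 13537/15766 = -322863985/176862988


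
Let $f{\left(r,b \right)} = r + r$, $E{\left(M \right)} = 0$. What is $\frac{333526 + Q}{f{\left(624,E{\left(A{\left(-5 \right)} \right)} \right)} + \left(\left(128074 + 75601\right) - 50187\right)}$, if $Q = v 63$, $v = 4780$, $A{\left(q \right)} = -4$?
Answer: $\frac{317333}{77368} \approx 4.1016$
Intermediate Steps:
$f{\left(r,b \right)} = 2 r$
$Q = 301140$ ($Q = 4780 \cdot 63 = 301140$)
$\frac{333526 + Q}{f{\left(624,E{\left(A{\left(-5 \right)} \right)} \right)} + \left(\left(128074 + 75601\right) - 50187\right)} = \frac{333526 + 301140}{2 \cdot 624 + \left(\left(128074 + 75601\right) - 50187\right)} = \frac{634666}{1248 + \left(203675 - 50187\right)} = \frac{634666}{1248 + 153488} = \frac{634666}{154736} = 634666 \cdot \frac{1}{154736} = \frac{317333}{77368}$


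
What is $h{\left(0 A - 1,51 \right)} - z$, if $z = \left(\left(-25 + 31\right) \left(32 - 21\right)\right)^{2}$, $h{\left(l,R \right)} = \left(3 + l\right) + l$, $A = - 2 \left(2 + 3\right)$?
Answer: $-4355$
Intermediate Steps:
$A = -10$ ($A = \left(-2\right) 5 = -10$)
$h{\left(l,R \right)} = 3 + 2 l$
$z = 4356$ ($z = \left(6 \cdot 11\right)^{2} = 66^{2} = 4356$)
$h{\left(0 A - 1,51 \right)} - z = \left(3 + 2 \left(0 \left(-10\right) - 1\right)\right) - 4356 = \left(3 + 2 \left(0 - 1\right)\right) - 4356 = \left(3 + 2 \left(-1\right)\right) - 4356 = \left(3 - 2\right) - 4356 = 1 - 4356 = -4355$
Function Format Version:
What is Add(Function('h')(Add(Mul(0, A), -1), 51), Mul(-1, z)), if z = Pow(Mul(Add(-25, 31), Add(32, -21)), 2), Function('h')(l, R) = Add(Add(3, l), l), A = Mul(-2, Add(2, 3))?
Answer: -4355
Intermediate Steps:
A = -10 (A = Mul(-2, 5) = -10)
Function('h')(l, R) = Add(3, Mul(2, l))
z = 4356 (z = Pow(Mul(6, 11), 2) = Pow(66, 2) = 4356)
Add(Function('h')(Add(Mul(0, A), -1), 51), Mul(-1, z)) = Add(Add(3, Mul(2, Add(Mul(0, -10), -1))), Mul(-1, 4356)) = Add(Add(3, Mul(2, Add(0, -1))), -4356) = Add(Add(3, Mul(2, -1)), -4356) = Add(Add(3, -2), -4356) = Add(1, -4356) = -4355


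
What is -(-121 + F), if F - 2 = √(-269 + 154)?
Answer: 119 - I*√115 ≈ 119.0 - 10.724*I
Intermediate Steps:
F = 2 + I*√115 (F = 2 + √(-269 + 154) = 2 + √(-115) = 2 + I*√115 ≈ 2.0 + 10.724*I)
-(-121 + F) = -(-121 + (2 + I*√115)) = -(-119 + I*√115) = 119 - I*√115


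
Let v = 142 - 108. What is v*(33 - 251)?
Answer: -7412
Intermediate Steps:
v = 34
v*(33 - 251) = 34*(33 - 251) = 34*(-218) = -7412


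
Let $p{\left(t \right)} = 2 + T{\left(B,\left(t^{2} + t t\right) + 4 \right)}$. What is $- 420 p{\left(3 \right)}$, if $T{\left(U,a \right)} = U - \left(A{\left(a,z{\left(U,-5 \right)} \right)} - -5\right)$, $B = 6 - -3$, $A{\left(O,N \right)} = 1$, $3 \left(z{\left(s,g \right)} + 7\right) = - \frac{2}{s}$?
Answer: $-2100$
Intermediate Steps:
$z{\left(s,g \right)} = -7 - \frac{2}{3 s}$ ($z{\left(s,g \right)} = -7 + \frac{\left(-2\right) \frac{1}{s}}{3} = -7 - \frac{2}{3 s}$)
$B = 9$ ($B = 6 + 3 = 9$)
$T{\left(U,a \right)} = -6 + U$ ($T{\left(U,a \right)} = U - \left(1 - -5\right) = U - \left(1 + 5\right) = U - 6 = -6 + U$)
$p{\left(t \right)} = 5$ ($p{\left(t \right)} = 2 + \left(-6 + 9\right) = 2 + 3 = 5$)
$- 420 p{\left(3 \right)} = \left(-420\right) 5 = -2100$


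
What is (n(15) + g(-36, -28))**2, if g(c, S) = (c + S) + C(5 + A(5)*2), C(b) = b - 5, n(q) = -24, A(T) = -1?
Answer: 8100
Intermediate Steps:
C(b) = -5 + b
g(c, S) = -2 + S + c (g(c, S) = (c + S) + (-5 + (5 - 1*2)) = (S + c) + (-5 + (5 - 2)) = (S + c) + (-5 + 3) = (S + c) - 2 = -2 + S + c)
(n(15) + g(-36, -28))**2 = (-24 + (-2 - 28 - 36))**2 = (-24 - 66)**2 = (-90)**2 = 8100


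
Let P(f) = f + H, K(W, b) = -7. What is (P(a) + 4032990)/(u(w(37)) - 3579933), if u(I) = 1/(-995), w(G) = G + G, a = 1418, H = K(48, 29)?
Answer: -4014228995/3562033336 ≈ -1.1269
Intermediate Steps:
H = -7
P(f) = -7 + f (P(f) = f - 7 = -7 + f)
w(G) = 2*G
u(I) = -1/995
(P(a) + 4032990)/(u(w(37)) - 3579933) = ((-7 + 1418) + 4032990)/(-1/995 - 3579933) = (1411 + 4032990)/(-3562033336/995) = 4034401*(-995/3562033336) = -4014228995/3562033336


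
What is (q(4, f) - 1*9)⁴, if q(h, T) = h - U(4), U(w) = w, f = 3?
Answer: 6561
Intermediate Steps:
q(h, T) = -4 + h (q(h, T) = h - 1*4 = h - 4 = -4 + h)
(q(4, f) - 1*9)⁴ = ((-4 + 4) - 1*9)⁴ = (0 - 9)⁴ = (-9)⁴ = 6561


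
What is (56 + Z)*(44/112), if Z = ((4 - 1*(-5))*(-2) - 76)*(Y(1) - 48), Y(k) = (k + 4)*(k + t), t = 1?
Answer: 9977/7 ≈ 1425.3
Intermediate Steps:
Y(k) = (1 + k)*(4 + k) (Y(k) = (k + 4)*(k + 1) = (4 + k)*(1 + k) = (1 + k)*(4 + k))
Z = 3572 (Z = ((4 - 1*(-5))*(-2) - 76)*((4 + 1² + 5*1) - 48) = ((4 + 5)*(-2) - 76)*((4 + 1 + 5) - 48) = (9*(-2) - 76)*(10 - 48) = (-18 - 76)*(-38) = -94*(-38) = 3572)
(56 + Z)*(44/112) = (56 + 3572)*(44/112) = 3628*(44*(1/112)) = 3628*(11/28) = 9977/7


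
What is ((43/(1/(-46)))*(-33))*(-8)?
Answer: -522192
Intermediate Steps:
((43/(1/(-46)))*(-33))*(-8) = ((43/(-1/46))*(-33))*(-8) = ((43*(-46))*(-33))*(-8) = -1978*(-33)*(-8) = 65274*(-8) = -522192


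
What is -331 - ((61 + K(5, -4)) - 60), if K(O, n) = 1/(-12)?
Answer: -3983/12 ≈ -331.92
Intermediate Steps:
K(O, n) = -1/12
-331 - ((61 + K(5, -4)) - 60) = -331 - ((61 - 1/12) - 60) = -331 - (731/12 - 60) = -331 - 1*11/12 = -331 - 11/12 = -3983/12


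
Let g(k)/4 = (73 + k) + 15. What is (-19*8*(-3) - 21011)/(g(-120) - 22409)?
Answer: 20555/22537 ≈ 0.91206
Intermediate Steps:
g(k) = 352 + 4*k (g(k) = 4*((73 + k) + 15) = 4*(88 + k) = 352 + 4*k)
(-19*8*(-3) - 21011)/(g(-120) - 22409) = (-19*8*(-3) - 21011)/((352 + 4*(-120)) - 22409) = (-152*(-3) - 21011)/((352 - 480) - 22409) = (456 - 21011)/(-128 - 22409) = -20555/(-22537) = -20555*(-1/22537) = 20555/22537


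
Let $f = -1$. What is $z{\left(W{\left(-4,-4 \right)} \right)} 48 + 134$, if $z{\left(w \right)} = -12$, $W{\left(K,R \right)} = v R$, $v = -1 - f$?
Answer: $-442$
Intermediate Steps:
$v = 0$ ($v = -1 - -1 = -1 + 1 = 0$)
$W{\left(K,R \right)} = 0$ ($W{\left(K,R \right)} = 0 R = 0$)
$z{\left(W{\left(-4,-4 \right)} \right)} 48 + 134 = \left(-12\right) 48 + 134 = -576 + 134 = -442$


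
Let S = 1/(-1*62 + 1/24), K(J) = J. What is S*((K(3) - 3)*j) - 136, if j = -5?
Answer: -136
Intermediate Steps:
S = -24/1487 (S = 1/(-62 + 1/24) = 1/(-1487/24) = -24/1487 ≈ -0.016140)
S*((K(3) - 3)*j) - 136 = -24*(3 - 3)*(-5)/1487 - 136 = -0*(-5) - 136 = -24/1487*0 - 136 = 0 - 136 = -136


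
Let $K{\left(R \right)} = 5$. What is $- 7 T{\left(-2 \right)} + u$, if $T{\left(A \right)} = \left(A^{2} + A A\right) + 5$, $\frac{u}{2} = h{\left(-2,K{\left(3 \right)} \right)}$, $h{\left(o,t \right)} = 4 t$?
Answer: $-51$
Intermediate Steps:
$u = 40$ ($u = 2 \cdot 4 \cdot 5 = 2 \cdot 20 = 40$)
$T{\left(A \right)} = 5 + 2 A^{2}$ ($T{\left(A \right)} = \left(A^{2} + A^{2}\right) + 5 = 2 A^{2} + 5 = 5 + 2 A^{2}$)
$- 7 T{\left(-2 \right)} + u = - 7 \left(5 + 2 \left(-2\right)^{2}\right) + 40 = - 7 \left(5 + 2 \cdot 4\right) + 40 = - 7 \left(5 + 8\right) + 40 = \left(-7\right) 13 + 40 = -91 + 40 = -51$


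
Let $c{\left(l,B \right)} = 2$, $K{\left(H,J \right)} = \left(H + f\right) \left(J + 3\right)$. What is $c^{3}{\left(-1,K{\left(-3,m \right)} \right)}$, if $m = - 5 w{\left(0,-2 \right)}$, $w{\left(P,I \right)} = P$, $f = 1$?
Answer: $8$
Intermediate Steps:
$m = 0$ ($m = \left(-5\right) 0 = 0$)
$K{\left(H,J \right)} = \left(1 + H\right) \left(3 + J\right)$ ($K{\left(H,J \right)} = \left(H + 1\right) \left(J + 3\right) = \left(1 + H\right) \left(3 + J\right)$)
$c^{3}{\left(-1,K{\left(-3,m \right)} \right)} = 2^{3} = 8$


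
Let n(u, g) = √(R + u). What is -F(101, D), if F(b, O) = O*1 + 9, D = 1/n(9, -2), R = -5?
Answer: -19/2 ≈ -9.5000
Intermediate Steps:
n(u, g) = √(-5 + u)
D = ½ (D = 1/(√(-5 + 9)) = 1/(√4) = 1/2 = ½ ≈ 0.50000)
F(b, O) = 9 + O (F(b, O) = O + 9 = 9 + O)
-F(101, D) = -(9 + ½) = -1*19/2 = -19/2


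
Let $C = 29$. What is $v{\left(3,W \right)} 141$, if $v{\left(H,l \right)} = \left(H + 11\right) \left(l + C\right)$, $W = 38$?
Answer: $132258$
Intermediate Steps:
$v{\left(H,l \right)} = \left(11 + H\right) \left(29 + l\right)$ ($v{\left(H,l \right)} = \left(H + 11\right) \left(l + 29\right) = \left(11 + H\right) \left(29 + l\right)$)
$v{\left(3,W \right)} 141 = \left(319 + 11 \cdot 38 + 29 \cdot 3 + 3 \cdot 38\right) 141 = \left(319 + 418 + 87 + 114\right) 141 = 938 \cdot 141 = 132258$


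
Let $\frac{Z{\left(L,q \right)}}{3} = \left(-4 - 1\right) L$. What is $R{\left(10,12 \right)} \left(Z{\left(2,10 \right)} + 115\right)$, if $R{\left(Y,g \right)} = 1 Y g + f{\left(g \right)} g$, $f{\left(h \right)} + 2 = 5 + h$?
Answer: $25500$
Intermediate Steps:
$Z{\left(L,q \right)} = - 15 L$ ($Z{\left(L,q \right)} = 3 \left(-4 - 1\right) L = 3 \left(- 5 L\right) = - 15 L$)
$f{\left(h \right)} = 3 + h$ ($f{\left(h \right)} = -2 + \left(5 + h\right) = 3 + h$)
$R{\left(Y,g \right)} = Y g + g \left(3 + g\right)$ ($R{\left(Y,g \right)} = 1 Y g + \left(3 + g\right) g = Y g + g \left(3 + g\right)$)
$R{\left(10,12 \right)} \left(Z{\left(2,10 \right)} + 115\right) = 12 \left(3 + 10 + 12\right) \left(\left(-15\right) 2 + 115\right) = 12 \cdot 25 \left(-30 + 115\right) = 300 \cdot 85 = 25500$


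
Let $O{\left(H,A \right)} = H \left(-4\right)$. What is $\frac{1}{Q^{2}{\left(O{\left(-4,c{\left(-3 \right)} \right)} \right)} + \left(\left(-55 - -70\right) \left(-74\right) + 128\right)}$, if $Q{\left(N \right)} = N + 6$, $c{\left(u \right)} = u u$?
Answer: $- \frac{1}{498} \approx -0.002008$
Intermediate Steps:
$c{\left(u \right)} = u^{2}$
$O{\left(H,A \right)} = - 4 H$
$Q{\left(N \right)} = 6 + N$
$\frac{1}{Q^{2}{\left(O{\left(-4,c{\left(-3 \right)} \right)} \right)} + \left(\left(-55 - -70\right) \left(-74\right) + 128\right)} = \frac{1}{\left(6 - -16\right)^{2} + \left(\left(-55 - -70\right) \left(-74\right) + 128\right)} = \frac{1}{\left(6 + 16\right)^{2} + \left(\left(-55 + 70\right) \left(-74\right) + 128\right)} = \frac{1}{22^{2} + \left(15 \left(-74\right) + 128\right)} = \frac{1}{484 + \left(-1110 + 128\right)} = \frac{1}{484 - 982} = \frac{1}{-498} = - \frac{1}{498}$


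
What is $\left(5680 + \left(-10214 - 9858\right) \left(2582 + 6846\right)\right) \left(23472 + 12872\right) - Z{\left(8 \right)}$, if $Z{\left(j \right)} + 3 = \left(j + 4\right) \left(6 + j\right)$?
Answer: $-6877489094949$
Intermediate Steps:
$Z{\left(j \right)} = -3 + \left(4 + j\right) \left(6 + j\right)$ ($Z{\left(j \right)} = -3 + \left(j + 4\right) \left(6 + j\right) = -3 + \left(4 + j\right) \left(6 + j\right)$)
$\left(5680 + \left(-10214 - 9858\right) \left(2582 + 6846\right)\right) \left(23472 + 12872\right) - Z{\left(8 \right)} = \left(5680 + \left(-10214 - 9858\right) \left(2582 + 6846\right)\right) \left(23472 + 12872\right) - \left(21 + 8^{2} + 10 \cdot 8\right) = \left(5680 - 189238816\right) 36344 - \left(21 + 64 + 80\right) = \left(5680 - 189238816\right) 36344 - 165 = \left(-189233136\right) 36344 - 165 = -6877489094784 - 165 = -6877489094949$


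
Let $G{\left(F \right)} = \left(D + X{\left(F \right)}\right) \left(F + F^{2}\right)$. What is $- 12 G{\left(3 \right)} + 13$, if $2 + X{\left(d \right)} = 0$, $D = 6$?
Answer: $-563$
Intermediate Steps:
$X{\left(d \right)} = -2$ ($X{\left(d \right)} = -2 + 0 = -2$)
$G{\left(F \right)} = 4 F + 4 F^{2}$ ($G{\left(F \right)} = \left(6 - 2\right) \left(F + F^{2}\right) = 4 \left(F + F^{2}\right) = 4 F + 4 F^{2}$)
$- 12 G{\left(3 \right)} + 13 = - 12 \cdot 4 \cdot 3 \left(1 + 3\right) + 13 = - 12 \cdot 4 \cdot 3 \cdot 4 + 13 = \left(-12\right) 48 + 13 = -576 + 13 = -563$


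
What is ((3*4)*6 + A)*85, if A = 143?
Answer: 18275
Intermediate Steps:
((3*4)*6 + A)*85 = ((3*4)*6 + 143)*85 = (12*6 + 143)*85 = (72 + 143)*85 = 215*85 = 18275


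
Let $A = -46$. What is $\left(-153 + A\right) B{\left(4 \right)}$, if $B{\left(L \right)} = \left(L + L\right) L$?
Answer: $-6368$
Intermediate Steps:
$B{\left(L \right)} = 2 L^{2}$ ($B{\left(L \right)} = 2 L L = 2 L^{2}$)
$\left(-153 + A\right) B{\left(4 \right)} = \left(-153 - 46\right) 2 \cdot 4^{2} = - 199 \cdot 2 \cdot 16 = \left(-199\right) 32 = -6368$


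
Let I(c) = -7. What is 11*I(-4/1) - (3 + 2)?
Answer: -82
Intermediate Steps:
11*I(-4/1) - (3 + 2) = 11*(-7) - (3 + 2) = -77 - 1*5 = -77 - 5 = -82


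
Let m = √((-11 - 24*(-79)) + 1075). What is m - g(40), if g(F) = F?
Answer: -40 + 4*√185 ≈ 14.406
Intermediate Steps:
m = 4*√185 (m = √((-11 + 1896) + 1075) = √(1885 + 1075) = √2960 = 4*√185 ≈ 54.406)
m - g(40) = 4*√185 - 1*40 = 4*√185 - 40 = -40 + 4*√185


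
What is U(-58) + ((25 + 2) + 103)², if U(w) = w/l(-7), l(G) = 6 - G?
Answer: 219642/13 ≈ 16896.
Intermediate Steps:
U(w) = w/13 (U(w) = w/(6 - 1*(-7)) = w/(6 + 7) = w/13)
U(-58) + ((25 + 2) + 103)² = (1/13)*(-58) + ((25 + 2) + 103)² = -58/13 + (27 + 103)² = -58/13 + 130² = -58/13 + 16900 = 219642/13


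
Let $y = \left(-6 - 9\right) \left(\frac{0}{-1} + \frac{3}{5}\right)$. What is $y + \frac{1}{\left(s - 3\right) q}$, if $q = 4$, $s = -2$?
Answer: $- \frac{181}{20} \approx -9.05$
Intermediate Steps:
$y = -9$ ($y = - 15 \left(0 \left(-1\right) + 3 \cdot \frac{1}{5}\right) = - 15 \left(0 + \frac{3}{5}\right) = \left(-15\right) \frac{3}{5} = -9$)
$y + \frac{1}{\left(s - 3\right) q} = -9 + \frac{1}{\left(-2 - 3\right) 4} = -9 + \frac{1}{\left(-5\right) 4} = -9 + \frac{1}{-20} = -9 - \frac{1}{20} = - \frac{181}{20}$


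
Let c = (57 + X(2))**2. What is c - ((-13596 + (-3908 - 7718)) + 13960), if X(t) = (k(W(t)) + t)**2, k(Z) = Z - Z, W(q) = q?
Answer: 14983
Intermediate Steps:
k(Z) = 0
X(t) = t**2 (X(t) = (0 + t)**2 = t**2)
c = 3721 (c = (57 + 2**2)**2 = (57 + 4)**2 = 61**2 = 3721)
c - ((-13596 + (-3908 - 7718)) + 13960) = 3721 - ((-13596 + (-3908 - 7718)) + 13960) = 3721 - ((-13596 - 11626) + 13960) = 3721 - (-25222 + 13960) = 3721 - 1*(-11262) = 3721 + 11262 = 14983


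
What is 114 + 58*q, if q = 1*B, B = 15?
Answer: 984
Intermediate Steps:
q = 15 (q = 1*15 = 15)
114 + 58*q = 114 + 58*15 = 114 + 870 = 984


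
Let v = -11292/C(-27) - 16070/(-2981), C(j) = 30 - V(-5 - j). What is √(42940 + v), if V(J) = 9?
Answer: 3*√2051738468318/20867 ≈ 205.93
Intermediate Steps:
C(j) = 21 (C(j) = 30 - 1*9 = 30 - 9 = 21)
v = -11107994/20867 (v = -11292/21 - 16070/(-2981) = -11292*1/21 - 16070*(-1/2981) = -3764/7 + 16070/2981 = -11107994/20867 ≈ -532.32)
√(42940 + v) = √(42940 - 11107994/20867) = √(884920986/20867) = 3*√2051738468318/20867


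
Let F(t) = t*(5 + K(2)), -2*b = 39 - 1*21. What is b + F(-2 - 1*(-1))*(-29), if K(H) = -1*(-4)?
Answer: 252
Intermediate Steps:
b = -9 (b = -(39 - 1*21)/2 = -(39 - 21)/2 = -½*18 = -9)
K(H) = 4
F(t) = 9*t (F(t) = t*(5 + 4) = t*9 = 9*t)
b + F(-2 - 1*(-1))*(-29) = -9 + (9*(-2 - 1*(-1)))*(-29) = -9 + (9*(-2 + 1))*(-29) = -9 + (9*(-1))*(-29) = -9 - 9*(-29) = -9 + 261 = 252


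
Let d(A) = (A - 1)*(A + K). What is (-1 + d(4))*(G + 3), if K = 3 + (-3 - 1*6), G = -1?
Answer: -14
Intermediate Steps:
K = -6 (K = 3 + (-3 - 6) = 3 - 9 = -6)
d(A) = (-1 + A)*(-6 + A) (d(A) = (A - 1)*(A - 6) = (-1 + A)*(-6 + A))
(-1 + d(4))*(G + 3) = (-1 + (6 + 4² - 7*4))*(-1 + 3) = (-1 + (6 + 16 - 28))*2 = (-1 - 6)*2 = -7*2 = -14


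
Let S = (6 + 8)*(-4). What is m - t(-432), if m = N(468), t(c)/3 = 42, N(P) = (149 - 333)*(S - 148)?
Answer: 37410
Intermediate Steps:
S = -56 (S = 14*(-4) = -56)
N(P) = 37536 (N(P) = (149 - 333)*(-56 - 148) = -184*(-204) = 37536)
t(c) = 126 (t(c) = 3*42 = 126)
m = 37536
m - t(-432) = 37536 - 1*126 = 37536 - 126 = 37410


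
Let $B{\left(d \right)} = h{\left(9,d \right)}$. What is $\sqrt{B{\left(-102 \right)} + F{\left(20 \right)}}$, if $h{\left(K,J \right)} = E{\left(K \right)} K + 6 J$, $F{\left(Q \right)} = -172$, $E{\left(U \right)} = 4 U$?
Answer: $2 i \sqrt{115} \approx 21.448 i$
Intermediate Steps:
$h{\left(K,J \right)} = 4 K^{2} + 6 J$ ($h{\left(K,J \right)} = 4 K K + 6 J = 4 K^{2} + 6 J$)
$B{\left(d \right)} = 324 + 6 d$ ($B{\left(d \right)} = 4 \cdot 9^{2} + 6 d = 4 \cdot 81 + 6 d = 324 + 6 d$)
$\sqrt{B{\left(-102 \right)} + F{\left(20 \right)}} = \sqrt{\left(324 + 6 \left(-102\right)\right) - 172} = \sqrt{\left(324 - 612\right) - 172} = \sqrt{-288 - 172} = \sqrt{-460} = 2 i \sqrt{115}$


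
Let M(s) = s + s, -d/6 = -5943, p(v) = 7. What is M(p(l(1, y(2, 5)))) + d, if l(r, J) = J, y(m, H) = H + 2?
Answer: 35672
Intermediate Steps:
y(m, H) = 2 + H
d = 35658 (d = -6*(-5943) = 35658)
M(s) = 2*s
M(p(l(1, y(2, 5)))) + d = 2*7 + 35658 = 14 + 35658 = 35672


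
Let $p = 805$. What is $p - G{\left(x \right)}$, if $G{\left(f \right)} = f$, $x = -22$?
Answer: $827$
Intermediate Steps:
$p - G{\left(x \right)} = 805 - -22 = 805 + 22 = 827$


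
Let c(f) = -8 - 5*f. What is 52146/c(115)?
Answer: -52146/583 ≈ -89.444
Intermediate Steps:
52146/c(115) = 52146/(-8 - 5*115) = 52146/(-8 - 575) = 52146/(-583) = 52146*(-1/583) = -52146/583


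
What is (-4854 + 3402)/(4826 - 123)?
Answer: -1452/4703 ≈ -0.30874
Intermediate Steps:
(-4854 + 3402)/(4826 - 123) = -1452/4703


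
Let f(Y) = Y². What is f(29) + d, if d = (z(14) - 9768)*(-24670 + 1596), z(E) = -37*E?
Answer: 237340005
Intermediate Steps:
d = 237339164 (d = (-37*14 - 9768)*(-24670 + 1596) = (-518 - 9768)*(-23074) = -10286*(-23074) = 237339164)
f(29) + d = 29² + 237339164 = 841 + 237339164 = 237340005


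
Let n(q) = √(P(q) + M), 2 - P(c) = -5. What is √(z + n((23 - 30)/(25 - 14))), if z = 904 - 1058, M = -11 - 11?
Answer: √(-154 + I*√15) ≈ 0.156 + 12.411*I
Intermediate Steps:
P(c) = 7 (P(c) = 2 - 1*(-5) = 2 + 5 = 7)
M = -22
z = -154
n(q) = I*√15 (n(q) = √(7 - 22) = √(-15) = I*√15)
√(z + n((23 - 30)/(25 - 14))) = √(-154 + I*√15)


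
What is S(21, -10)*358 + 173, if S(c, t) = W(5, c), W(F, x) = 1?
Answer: 531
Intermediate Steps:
S(c, t) = 1
S(21, -10)*358 + 173 = 1*358 + 173 = 358 + 173 = 531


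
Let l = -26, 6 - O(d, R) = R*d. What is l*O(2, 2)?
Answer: -52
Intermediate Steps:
O(d, R) = 6 - R*d
l*O(2, 2) = -26*(6 - 1*2*2) = -26*(6 - 4) = -26*2 = -52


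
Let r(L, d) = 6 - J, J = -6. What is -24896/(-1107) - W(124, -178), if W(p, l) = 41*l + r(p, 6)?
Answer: 8090498/1107 ≈ 7308.5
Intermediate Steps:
r(L, d) = 12 (r(L, d) = 6 - 1*(-6) = 6 + 6 = 12)
W(p, l) = 12 + 41*l (W(p, l) = 41*l + 12 = 12 + 41*l)
-24896/(-1107) - W(124, -178) = -24896/(-1107) - (12 + 41*(-178)) = -24896*(-1/1107) - (12 - 7298) = 24896/1107 - 1*(-7286) = 24896/1107 + 7286 = 8090498/1107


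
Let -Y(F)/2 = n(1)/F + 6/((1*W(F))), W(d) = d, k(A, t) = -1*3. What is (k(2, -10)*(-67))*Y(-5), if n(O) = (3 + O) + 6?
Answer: 6432/5 ≈ 1286.4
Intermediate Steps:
k(A, t) = -3
n(O) = 9 + O
Y(F) = -32/F (Y(F) = -2*((9 + 1)/F + 6/((1*F))) = -2*(10/F + 6/F) = -32/F)
(k(2, -10)*(-67))*Y(-5) = (-3*(-67))*(-32/(-5)) = 201*(-32*(-⅕)) = 201*(32/5) = 6432/5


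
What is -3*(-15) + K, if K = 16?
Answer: 61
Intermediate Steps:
-3*(-15) + K = -3*(-15) + 16 = 45 + 16 = 61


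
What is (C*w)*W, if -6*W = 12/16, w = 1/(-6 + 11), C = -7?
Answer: 7/40 ≈ 0.17500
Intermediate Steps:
w = 1/5 ≈ 0.20000
W = -1/8 (W = -2/16 = -1/6*3/4 = -1/8 ≈ -0.12500)
(C*w)*W = -7*1/5*(-1/8) = -7/5*(-1/8) = 7/40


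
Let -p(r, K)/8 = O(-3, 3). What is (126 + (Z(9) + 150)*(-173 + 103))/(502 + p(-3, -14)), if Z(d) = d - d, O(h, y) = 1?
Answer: -21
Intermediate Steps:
p(r, K) = -8 (p(r, K) = -8*1 = -8)
Z(d) = 0
(126 + (Z(9) + 150)*(-173 + 103))/(502 + p(-3, -14)) = (126 + (0 + 150)*(-173 + 103))/(502 - 8) = (126 + 150*(-70))/494 = (126 - 10500)*(1/494) = -10374*1/494 = -21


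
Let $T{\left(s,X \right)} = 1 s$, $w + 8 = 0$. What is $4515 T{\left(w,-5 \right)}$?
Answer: $-36120$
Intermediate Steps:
$w = -8$ ($w = -8 + 0 = -8$)
$T{\left(s,X \right)} = s$
$4515 T{\left(w,-5 \right)} = 4515 \left(-8\right) = -36120$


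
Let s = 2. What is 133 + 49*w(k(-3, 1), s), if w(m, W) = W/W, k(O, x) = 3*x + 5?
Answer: 182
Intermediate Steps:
k(O, x) = 5 + 3*x
w(m, W) = 1
133 + 49*w(k(-3, 1), s) = 133 + 49*1 = 133 + 49 = 182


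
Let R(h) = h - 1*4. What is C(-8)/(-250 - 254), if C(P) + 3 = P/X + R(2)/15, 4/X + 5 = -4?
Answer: -223/7560 ≈ -0.029497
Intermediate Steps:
X = -4/9 (X = 4/(-5 - 4) = 4/(-9) = 4*(-⅑) = -4/9 ≈ -0.44444)
R(h) = -4 + h (R(h) = h - 4 = -4 + h)
C(P) = -47/15 - 9*P/4 (C(P) = -3 + (P/(-4/9) + (-4 + 2)/15) = -3 + (P*(-9/4) - 2*1/15) = -3 + (-9*P/4 - 2/15) = -3 + (-2/15 - 9*P/4) = -47/15 - 9*P/4)
C(-8)/(-250 - 254) = (-47/15 - 9/4*(-8))/(-250 - 254) = (-47/15 + 18)/(-504) = -1/504*223/15 = -223/7560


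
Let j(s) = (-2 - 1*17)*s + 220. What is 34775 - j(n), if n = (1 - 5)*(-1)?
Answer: 34631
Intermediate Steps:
n = 4 (n = -4*(-1) = 4)
j(s) = 220 - 19*s (j(s) = (-2 - 17)*s + 220 = -19*s + 220 = 220 - 19*s)
34775 - j(n) = 34775 - (220 - 19*4) = 34775 - (220 - 76) = 34775 - 1*144 = 34775 - 144 = 34631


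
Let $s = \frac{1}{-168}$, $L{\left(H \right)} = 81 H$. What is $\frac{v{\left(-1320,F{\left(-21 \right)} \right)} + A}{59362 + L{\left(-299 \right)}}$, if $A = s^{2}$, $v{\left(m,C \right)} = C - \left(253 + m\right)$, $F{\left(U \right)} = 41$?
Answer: $\frac{31272193}{991876032} \approx 0.031528$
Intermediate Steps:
$v{\left(m,C \right)} = -253 + C - m$
$s = - \frac{1}{168} \approx -0.0059524$
$A = \frac{1}{28224}$ ($A = \left(- \frac{1}{168}\right)^{2} = \frac{1}{28224} \approx 3.5431 \cdot 10^{-5}$)
$\frac{v{\left(-1320,F{\left(-21 \right)} \right)} + A}{59362 + L{\left(-299 \right)}} = \frac{\left(-253 + 41 - -1320\right) + \frac{1}{28224}}{59362 + 81 \left(-299\right)} = \frac{\left(-253 + 41 + 1320\right) + \frac{1}{28224}}{59362 - 24219} = \frac{1108 + \frac{1}{28224}}{35143} = \frac{31272193}{28224} \cdot \frac{1}{35143} = \frac{31272193}{991876032}$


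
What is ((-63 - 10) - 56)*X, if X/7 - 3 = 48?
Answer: -46053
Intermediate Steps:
X = 357 (X = 21 + 7*48 = 21 + 336 = 357)
((-63 - 10) - 56)*X = ((-63 - 10) - 56)*357 = (-73 - 56)*357 = -129*357 = -46053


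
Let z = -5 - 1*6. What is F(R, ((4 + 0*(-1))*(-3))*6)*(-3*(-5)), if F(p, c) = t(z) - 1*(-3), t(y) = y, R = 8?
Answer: -120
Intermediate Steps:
z = -11 (z = -5 - 6 = -11)
F(p, c) = -8 (F(p, c) = -11 - 1*(-3) = -11 + 3 = -8)
F(R, ((4 + 0*(-1))*(-3))*6)*(-3*(-5)) = -(-24)*(-5) = -8*15 = -120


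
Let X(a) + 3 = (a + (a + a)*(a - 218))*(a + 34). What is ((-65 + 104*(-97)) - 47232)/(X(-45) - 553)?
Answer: 57385/260431 ≈ 0.22035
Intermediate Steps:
X(a) = -3 + (34 + a)*(a + 2*a*(-218 + a)) (X(a) = -3 + (a + (a + a)*(a - 218))*(a + 34) = -3 + (a + (2*a)*(-218 + a))*(34 + a) = -3 + (a + 2*a*(-218 + a))*(34 + a) = -3 + (34 + a)*(a + 2*a*(-218 + a)))
((-65 + 104*(-97)) - 47232)/(X(-45) - 553) = ((-65 + 104*(-97)) - 47232)/((-3 - 14790*(-45) - 367*(-45)² + 2*(-45)³) - 553) = ((-65 - 10088) - 47232)/((-3 + 665550 - 367*2025 + 2*(-91125)) - 553) = (-10153 - 47232)/((-3 + 665550 - 743175 - 182250) - 553) = -57385/(-259878 - 553) = -57385/(-260431) = -57385*(-1/260431) = 57385/260431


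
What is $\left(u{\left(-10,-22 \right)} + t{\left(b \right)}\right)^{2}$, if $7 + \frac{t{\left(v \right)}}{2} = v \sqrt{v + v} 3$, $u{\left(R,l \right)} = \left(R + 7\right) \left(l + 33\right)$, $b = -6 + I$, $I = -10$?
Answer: $-292703 + 36096 i \sqrt{2} \approx -2.927 \cdot 10^{5} + 51047.0 i$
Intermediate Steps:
$b = -16$ ($b = -6 - 10 = -16$)
$u{\left(R,l \right)} = \left(7 + R\right) \left(33 + l\right)$
$t{\left(v \right)} = -14 + 6 \sqrt{2} v^{\frac{3}{2}}$ ($t{\left(v \right)} = -14 + 2 v \sqrt{v + v} 3 = -14 + 2 v \sqrt{2 v} 3 = -14 + 2 v \sqrt{2} \sqrt{v} 3 = -14 + 2 \sqrt{2} v^{\frac{3}{2}} \cdot 3 = -14 + 2 \cdot 3 \sqrt{2} v^{\frac{3}{2}} = -14 + 6 \sqrt{2} v^{\frac{3}{2}}$)
$\left(u{\left(-10,-22 \right)} + t{\left(b \right)}\right)^{2} = \left(\left(231 + 7 \left(-22\right) + 33 \left(-10\right) - -220\right) - \left(14 - 6 \sqrt{2} \left(-16\right)^{\frac{3}{2}}\right)\right)^{2} = \left(\left(231 - 154 - 330 + 220\right) - \left(14 - 6 \sqrt{2} \left(- 64 i\right)\right)\right)^{2} = \left(-33 - \left(14 + 384 i \sqrt{2}\right)\right)^{2} = \left(-47 - 384 i \sqrt{2}\right)^{2}$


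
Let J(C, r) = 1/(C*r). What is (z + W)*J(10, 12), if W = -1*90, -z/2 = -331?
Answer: 143/30 ≈ 4.7667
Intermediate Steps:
J(C, r) = 1/(C*r)
z = 662 (z = -2*(-331) = 662)
W = -90
(z + W)*J(10, 12) = (662 - 90)*(1/(10*12)) = 572*((⅒)*(1/12)) = 572*(1/120) = 143/30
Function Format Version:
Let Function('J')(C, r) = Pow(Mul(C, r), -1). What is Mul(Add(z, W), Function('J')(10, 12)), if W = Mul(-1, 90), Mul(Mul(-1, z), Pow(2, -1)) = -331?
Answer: Rational(143, 30) ≈ 4.7667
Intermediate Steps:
Function('J')(C, r) = Mul(Pow(C, -1), Pow(r, -1))
z = 662 (z = Mul(-2, -331) = 662)
W = -90
Mul(Add(z, W), Function('J')(10, 12)) = Mul(Add(662, -90), Mul(Pow(10, -1), Pow(12, -1))) = Mul(572, Mul(Rational(1, 10), Rational(1, 12))) = Mul(572, Rational(1, 120)) = Rational(143, 30)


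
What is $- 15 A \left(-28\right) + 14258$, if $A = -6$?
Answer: $11738$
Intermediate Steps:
$- 15 A \left(-28\right) + 14258 = \left(-15\right) \left(-6\right) \left(-28\right) + 14258 = 90 \left(-28\right) + 14258 = -2520 + 14258 = 11738$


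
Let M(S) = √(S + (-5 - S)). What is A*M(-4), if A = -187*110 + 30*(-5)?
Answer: -20720*I*√5 ≈ -46331.0*I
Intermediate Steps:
M(S) = I*√5 (M(S) = √(-5) = I*√5)
A = -20720 (A = -20570 - 150 = -20720)
A*M(-4) = -20720*I*√5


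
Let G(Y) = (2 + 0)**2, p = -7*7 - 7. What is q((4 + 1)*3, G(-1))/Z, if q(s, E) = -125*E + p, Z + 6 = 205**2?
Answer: -556/42019 ≈ -0.013232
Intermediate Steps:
Z = 42019 (Z = -6 + 205**2 = -6 + 42025 = 42019)
p = -56 (p = -49 - 7 = -56)
G(Y) = 4 (G(Y) = 2**2 = 4)
q(s, E) = -56 - 125*E (q(s, E) = -125*E - 56 = -56 - 125*E)
q((4 + 1)*3, G(-1))/Z = (-56 - 125*4)/42019 = (-56 - 500)*(1/42019) = -556*1/42019 = -556/42019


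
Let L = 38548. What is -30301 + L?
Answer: 8247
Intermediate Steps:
-30301 + L = -30301 + 38548 = 8247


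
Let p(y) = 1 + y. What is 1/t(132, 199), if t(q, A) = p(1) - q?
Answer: -1/130 ≈ -0.0076923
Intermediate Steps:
t(q, A) = 2 - q (t(q, A) = (1 + 1) - q = 2 - q)
1/t(132, 199) = 1/(2 - 1*132) = 1/(2 - 132) = 1/(-130) = -1/130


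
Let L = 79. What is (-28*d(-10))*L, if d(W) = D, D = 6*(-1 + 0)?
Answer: 13272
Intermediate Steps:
D = -6 (D = 6*(-1) = -6)
d(W) = -6
(-28*d(-10))*L = -28*(-6)*79 = 168*79 = 13272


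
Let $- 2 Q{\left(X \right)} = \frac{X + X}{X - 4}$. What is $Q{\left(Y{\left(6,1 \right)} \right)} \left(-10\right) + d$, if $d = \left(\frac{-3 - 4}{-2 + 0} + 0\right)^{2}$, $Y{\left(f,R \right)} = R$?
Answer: $\frac{107}{12} \approx 8.9167$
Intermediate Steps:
$Q{\left(X \right)} = - \frac{X}{-4 + X}$ ($Q{\left(X \right)} = - \frac{\left(X + X\right) \frac{1}{X - 4}}{2} = - \frac{2 X \frac{1}{-4 + X}}{2} = - \frac{X}{-4 + X}$)
$d = \frac{49}{4}$ ($d = \left(- \frac{7}{-2} + 0\right)^{2} = \left(\left(-7\right) \left(- \frac{1}{2}\right) + 0\right)^{2} = \left(\frac{7}{2} + 0\right)^{2} = \left(\frac{7}{2}\right)^{2} = \frac{49}{4} \approx 12.25$)
$Q{\left(Y{\left(6,1 \right)} \right)} \left(-10\right) + d = \left(-1\right) 1 \frac{1}{-4 + 1} \left(-10\right) + \frac{49}{4} = \left(-1\right) 1 \frac{1}{-3} \left(-10\right) + \frac{49}{4} = \left(-1\right) 1 \left(- \frac{1}{3}\right) \left(-10\right) + \frac{49}{4} = \frac{1}{3} \left(-10\right) + \frac{49}{4} = - \frac{10}{3} + \frac{49}{4} = \frac{107}{12}$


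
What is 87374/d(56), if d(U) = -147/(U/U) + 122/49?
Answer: -4281326/7081 ≈ -604.62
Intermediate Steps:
d(U) = -7081/49 (d(U) = -147/1 + 122*(1/49) = -147*1 + 122/49 = -147 + 122/49 = -7081/49)
87374/d(56) = 87374/(-7081/49) = 87374*(-49/7081) = -4281326/7081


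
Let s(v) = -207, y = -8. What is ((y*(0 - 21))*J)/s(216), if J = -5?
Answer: 280/69 ≈ 4.0580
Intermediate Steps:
((y*(0 - 21))*J)/s(216) = (-8*(0 - 21)*(-5))/(-207) = (-8*(-21)*(-5))*(-1/207) = (168*(-5))*(-1/207) = -840*(-1/207) = 280/69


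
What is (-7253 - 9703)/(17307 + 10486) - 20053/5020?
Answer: -642452149/139520860 ≈ -4.6047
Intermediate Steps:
(-7253 - 9703)/(17307 + 10486) - 20053/5020 = -16956/27793 - 20053/5020 = -642452149/139520860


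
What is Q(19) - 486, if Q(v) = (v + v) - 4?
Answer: -452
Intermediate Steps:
Q(v) = -4 + 2*v (Q(v) = 2*v - 4 = -4 + 2*v)
Q(19) - 486 = (-4 + 2*19) - 486 = (-4 + 38) - 486 = 34 - 486 = -452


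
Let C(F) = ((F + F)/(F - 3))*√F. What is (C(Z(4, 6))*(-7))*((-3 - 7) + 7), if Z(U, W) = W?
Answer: 84*√6 ≈ 205.76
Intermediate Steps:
C(F) = 2*F^(3/2)/(-3 + F) (C(F) = ((2*F)/(-3 + F))*√F = (2*F/(-3 + F))*√F = 2*F^(3/2)/(-3 + F))
(C(Z(4, 6))*(-7))*((-3 - 7) + 7) = ((2*6^(3/2)/(-3 + 6))*(-7))*((-3 - 7) + 7) = ((2*(6*√6)/3)*(-7))*(-10 + 7) = ((2*(6*√6)*(⅓))*(-7))*(-3) = ((4*√6)*(-7))*(-3) = -28*√6*(-3) = 84*√6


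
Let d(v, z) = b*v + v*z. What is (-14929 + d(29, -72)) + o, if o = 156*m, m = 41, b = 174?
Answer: -5575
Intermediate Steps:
d(v, z) = 174*v + v*z
o = 6396 (o = 156*41 = 6396)
(-14929 + d(29, -72)) + o = (-14929 + 29*(174 - 72)) + 6396 = (-14929 + 29*102) + 6396 = (-14929 + 2958) + 6396 = -11971 + 6396 = -5575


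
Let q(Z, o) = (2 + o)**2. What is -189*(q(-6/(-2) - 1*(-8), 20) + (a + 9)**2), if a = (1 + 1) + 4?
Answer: -134001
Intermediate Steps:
a = 6 (a = 2 + 4 = 6)
-189*(q(-6/(-2) - 1*(-8), 20) + (a + 9)**2) = -189*((2 + 20)**2 + (6 + 9)**2) = -189*(22**2 + 15**2) = -189*(484 + 225) = -189*709 = -134001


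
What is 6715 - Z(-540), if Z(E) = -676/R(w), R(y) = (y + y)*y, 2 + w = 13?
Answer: 812853/121 ≈ 6717.8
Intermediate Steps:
w = 11 (w = -2 + 13 = 11)
R(y) = 2*y² (R(y) = (2*y)*y = 2*y²)
Z(E) = -338/121 (Z(E) = -676/(2*11²) = -676/(2*121) = -676/242 = -676*1/242 = -338/121)
6715 - Z(-540) = 6715 - 1*(-338/121) = 6715 + 338/121 = 812853/121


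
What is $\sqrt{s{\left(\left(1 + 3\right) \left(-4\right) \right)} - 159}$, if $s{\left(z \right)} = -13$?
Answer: $2 i \sqrt{43} \approx 13.115 i$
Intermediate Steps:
$\sqrt{s{\left(\left(1 + 3\right) \left(-4\right) \right)} - 159} = \sqrt{-13 - 159} = \sqrt{-172} = 2 i \sqrt{43}$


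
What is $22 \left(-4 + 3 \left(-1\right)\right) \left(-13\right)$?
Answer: $2002$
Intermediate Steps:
$22 \left(-4 + 3 \left(-1\right)\right) \left(-13\right) = 22 \left(-4 - 3\right) \left(-13\right) = 22 \left(-7\right) \left(-13\right) = \left(-154\right) \left(-13\right) = 2002$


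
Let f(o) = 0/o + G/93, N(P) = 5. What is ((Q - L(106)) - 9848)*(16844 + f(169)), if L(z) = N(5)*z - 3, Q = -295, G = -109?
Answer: -16713306610/93 ≈ -1.7971e+8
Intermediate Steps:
L(z) = -3 + 5*z (L(z) = 5*z - 3 = -3 + 5*z)
f(o) = -109/93 (f(o) = 0/o - 109/93 = 0 - 109*1/93 = 0 - 109/93 = -109/93)
((Q - L(106)) - 9848)*(16844 + f(169)) = ((-295 - (-3 + 5*106)) - 9848)*(16844 - 109/93) = ((-295 - (-3 + 530)) - 9848)*(1566383/93) = ((-295 - 1*527) - 9848)*(1566383/93) = ((-295 - 527) - 9848)*(1566383/93) = (-822 - 9848)*(1566383/93) = -10670*1566383/93 = -16713306610/93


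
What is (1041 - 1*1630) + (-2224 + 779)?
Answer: -2034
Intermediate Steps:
(1041 - 1*1630) + (-2224 + 779) = (1041 - 1630) - 1445 = -589 - 1445 = -2034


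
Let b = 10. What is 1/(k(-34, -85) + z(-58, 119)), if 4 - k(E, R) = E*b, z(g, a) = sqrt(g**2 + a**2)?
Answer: 344/100811 - 5*sqrt(701)/100811 ≈ 0.0020992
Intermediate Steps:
z(g, a) = sqrt(a**2 + g**2)
k(E, R) = 4 - 10*E (k(E, R) = 4 - E*10 = 4 - 10*E)
1/(k(-34, -85) + z(-58, 119)) = 1/((4 - 10*(-34)) + sqrt(119**2 + (-58)**2)) = 1/((4 + 340) + sqrt(14161 + 3364)) = 1/(344 + sqrt(17525)) = 1/(344 + 5*sqrt(701))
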